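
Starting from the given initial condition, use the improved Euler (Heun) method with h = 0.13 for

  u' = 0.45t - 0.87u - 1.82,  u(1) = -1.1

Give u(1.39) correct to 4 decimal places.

Heun: k1 = f(t_n, u_n); k2 = f(t_n + h, u_n + h·k1); u_{n+1} = u_n + (h/2)·(k1 + k2).
t=1.000000, u=-1.100000:
  k1 = f(1.000000, -1.100000) = -0.413000
  k2 = f(1.130000, -1.153690) = -0.307790
  u ← -1.100000 + (0.13/2)·(-0.413000 + (-0.307790)) = -1.146851
t=1.130000, u=-1.146851:
  k1 = f(1.130000, -1.146851) = -0.313739
  k2 = f(1.260000, -1.187637) = -0.219755
  u ← -1.146851 + (0.13/2)·(-0.313739 + (-0.219755)) = -1.181528
t=1.260000, u=-1.181528:
  k1 = f(1.260000, -1.181528) = -0.225070
  k2 = f(1.390000, -1.210788) = -0.141115
  u ← -1.181528 + (0.13/2)·(-0.225070 + (-0.141115)) = -1.205331
u(1.39) ≈ -1.2053

-1.2053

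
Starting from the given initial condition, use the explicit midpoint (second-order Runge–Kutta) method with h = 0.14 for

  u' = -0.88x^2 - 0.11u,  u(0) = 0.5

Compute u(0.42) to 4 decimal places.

0.4565

Midpoint: k1 = f(x_n, u_n); k2 = f(x_n + h/2, u_n + (h/2)·k1); u_{n+1} = u_n + h·k2.
x=0.000000, u=0.500000:
  k1 = f(0.000000, 0.500000) = -0.055000
  k2 = f(0.070000, 0.496150) = -0.058889
  u ← 0.500000 + 0.14·(-0.058889) = 0.491756
x=0.140000, u=0.491756:
  k1 = f(0.140000, 0.491756) = -0.071341
  k2 = f(0.210000, 0.486762) = -0.092352
  u ← 0.491756 + 0.14·(-0.092352) = 0.478826
x=0.280000, u=0.478826:
  k1 = f(0.280000, 0.478826) = -0.121663
  k2 = f(0.350000, 0.470310) = -0.159534
  u ← 0.478826 + 0.14·(-0.159534) = 0.456492
u(0.42) ≈ 0.4565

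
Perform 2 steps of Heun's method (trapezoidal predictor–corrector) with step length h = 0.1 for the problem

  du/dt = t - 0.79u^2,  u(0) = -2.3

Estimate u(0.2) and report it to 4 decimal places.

-3.5470

Heun: k1 = f(t_n, u_n); k2 = f(t_n + h, u_n + h·k1); u_{n+1} = u_n + (h/2)·(k1 + k2).
t=0.000000, u=-2.300000:
  k1 = f(0.000000, -2.300000) = -4.179100
  k2 = f(0.100000, -2.717910) = -5.735757
  u ← -2.300000 + (0.1/2)·(-4.179100 + (-5.735757)) = -2.795743
t=0.100000, u=-2.795743:
  k1 = f(0.100000, -2.795743) = -6.074781
  k2 = f(0.200000, -3.403221) = -8.949711
  u ← -2.795743 + (0.1/2)·(-6.074781 + (-8.949711)) = -3.546967
u(0.2) ≈ -3.5470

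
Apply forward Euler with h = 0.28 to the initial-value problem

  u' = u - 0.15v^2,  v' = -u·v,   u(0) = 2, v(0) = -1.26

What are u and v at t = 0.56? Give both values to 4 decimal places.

Euler on (u,v): u_{n+1} = u_n + h·u', v_{n+1} = v_n + h·v'.
0.000000: (2.000000, -1.260000); f=(1.761860, 2.520000) → (2.493321, -0.554400)
0.280000: (2.493321, -0.554400); f=(2.447217, 1.382297) → (3.178542, -0.167357)
(u(0.56), v(0.56)) ≈ (3.1785, -0.1674)

3.1785, -0.1674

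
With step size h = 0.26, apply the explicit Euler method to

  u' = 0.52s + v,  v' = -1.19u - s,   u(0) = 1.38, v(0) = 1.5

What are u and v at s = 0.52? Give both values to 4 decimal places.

2.0841, 0.4578

Euler on (u,v): u_{n+1} = u_n + h·u', v_{n+1} = v_n + h·v'.
0.000000: (1.380000, 1.500000); f=(1.500000, -1.642200) → (1.770000, 1.073028)
0.260000: (1.770000, 1.073028); f=(1.208228, -2.366300) → (2.084139, 0.457790)
(u(0.52), v(0.52)) ≈ (2.0841, 0.4578)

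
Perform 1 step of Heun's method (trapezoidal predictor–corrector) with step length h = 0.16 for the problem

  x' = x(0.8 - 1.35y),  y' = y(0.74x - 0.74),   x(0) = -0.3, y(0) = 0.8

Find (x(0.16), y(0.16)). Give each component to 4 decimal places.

-0.2907, 0.6869

Heun on (x,y): k1 = f(t_n, state_n); k2 = f(t_n + h, state_n + h·k1); state_{n+1} = state_n + (h/2)·(k1 + k2).
0.000000: (-0.300000, 0.800000)
  k1 = (0.084000, -0.769600)
  predictor → (-0.286560, 0.676864)
  k2 = (0.032601, -0.644411)
  → (-0.290672, 0.686879)
(x(0.16), y(0.16)) ≈ (-0.2907, 0.6869)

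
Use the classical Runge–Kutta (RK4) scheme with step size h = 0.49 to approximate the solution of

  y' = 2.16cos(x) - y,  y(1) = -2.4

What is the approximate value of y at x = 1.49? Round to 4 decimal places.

-1.2221

RK4: k1 = f(x_n, y_n); k2 = f(x_n + h/2, y_n + (h/2)·k1); k3 = f(x_n + h/2, y_n + (h/2)·k2); k4 = f(x_n + h, y_n + h·k3); y_{n+1} = y_n + (h/6)·(k1 + 2k2 + 2k3 + k4).
x=1.000000, y=-2.400000:
  k1 = f(1.000000, -2.400000) = 3.567053
  k2 = f(1.245000, -1.526072) = 2.217409
  k3 = f(1.245000, -1.856735) = 2.548072
  k4 = f(1.490000, -1.151445) = 1.325775
  y ← -2.400000 + (0.49/6)·(k1 + 2k2 + 2k3 + k4) = -1.222057
y(1.49) ≈ -1.2221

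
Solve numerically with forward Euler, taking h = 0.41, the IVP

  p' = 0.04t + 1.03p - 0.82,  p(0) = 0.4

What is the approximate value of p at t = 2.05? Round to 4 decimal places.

Euler: p_{n+1} = p_n + h·f(t_n, p_n).
t=0.000000, p=0.400000: f=-0.408000 → p ← 0.400000 + 0.41·(-0.408000) = 0.232720
t=0.410000, p=0.232720: f=-0.563898 → p ← 0.232720 + 0.41·(-0.563898) = 0.001522
t=0.820000, p=0.001522: f=-0.785633 → p ← 0.001522 + 0.41·(-0.785633) = -0.320588
t=1.230000, p=-0.320588: f=-1.101005 → p ← -0.320588 + 0.41·(-1.101005) = -0.772000
t=1.640000, p=-0.772000: f=-1.549560 → p ← -0.772000 + 0.41·(-1.549560) = -1.407320
p(2.05) ≈ -1.4073

-1.4073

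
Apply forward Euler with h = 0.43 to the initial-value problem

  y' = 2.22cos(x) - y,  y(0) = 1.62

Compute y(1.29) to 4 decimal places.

1.7276

Euler: y_{n+1} = y_n + h·f(x_n, y_n).
x=0.000000, y=1.620000: f=0.600000 → y ← 1.620000 + 0.43·0.600000 = 1.878000
x=0.430000, y=1.878000: f=0.139904 → y ← 1.878000 + 0.43·0.139904 = 1.938159
x=0.860000, y=1.938159: f=-0.489748 → y ← 1.938159 + 0.43·(-0.489748) = 1.727567
y(1.29) ≈ 1.7276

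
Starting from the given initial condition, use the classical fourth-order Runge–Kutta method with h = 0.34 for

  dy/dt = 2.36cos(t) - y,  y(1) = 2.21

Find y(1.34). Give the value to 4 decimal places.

RK4: k1 = f(t_n, y_n); k2 = f(t_n + h/2, y_n + (h/2)·k1); k3 = f(t_n + h/2, y_n + (h/2)·k2); k4 = f(t_n + h, y_n + h·k3); y_{n+1} = y_n + (h/6)·(k1 + 2k2 + 2k3 + k4).
t=1.000000, y=2.210000:
  k1 = f(1.000000, 2.210000) = -0.934887
  k2 = f(1.170000, 2.051069) = -1.130311
  k3 = f(1.170000, 2.017847) = -1.097089
  k4 = f(1.340000, 1.836990) = -1.297133
  y ← 2.210000 + (0.34/6)·(k1 + 2k2 + 2k3 + k4) = 1.831080
y(1.34) ≈ 1.8311

1.8311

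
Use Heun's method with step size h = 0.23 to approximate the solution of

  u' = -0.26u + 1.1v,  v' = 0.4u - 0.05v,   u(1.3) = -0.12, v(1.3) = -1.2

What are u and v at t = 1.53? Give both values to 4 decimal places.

-0.4072, -1.2109

Heun on (u,v): k1 = f(t_n, state_n); k2 = f(t_n + h, state_n + h·k1); state_{n+1} = state_n + (h/2)·(k1 + k2).
1.300000: (-0.120000, -1.200000)
  k1 = (-1.288800, 0.012000)
  predictor → (-0.416424, -1.197240)
  k2 = (-1.208694, -0.106708)
  → (-0.407212, -1.210891)
(u(1.53), v(1.53)) ≈ (-0.4072, -1.2109)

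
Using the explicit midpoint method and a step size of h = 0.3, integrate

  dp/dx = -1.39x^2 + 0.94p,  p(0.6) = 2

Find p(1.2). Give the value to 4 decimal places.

Midpoint: k1 = f(x_n, p_n); k2 = f(x_n + h/2, p_n + (h/2)·k1); p_{n+1} = p_n + h·k2.
x=0.600000, p=2.000000:
  k1 = f(0.600000, 2.000000) = 1.379600
  k2 = f(0.750000, 2.206940) = 1.292649
  p ← 2.000000 + 0.3·1.292649 = 2.387795
x=0.900000, p=2.387795:
  k1 = f(0.900000, 2.387795) = 1.118627
  k2 = f(1.050000, 2.555589) = 0.869778
  p ← 2.387795 + 0.3·0.869778 = 2.648728
p(1.2) ≈ 2.6487

2.6487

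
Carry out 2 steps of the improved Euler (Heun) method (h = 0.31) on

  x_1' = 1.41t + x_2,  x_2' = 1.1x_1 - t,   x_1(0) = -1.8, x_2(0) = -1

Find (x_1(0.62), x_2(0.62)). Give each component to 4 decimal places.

-2.5936, -2.6552

Heun on (x_1,x_2): k1 = f(t_n, state_n); k2 = f(t_n + h, state_n + h·k1); state_{n+1} = state_n + (h/2)·(k1 + k2).
0.000000: (-1.800000, -1.000000)
  k1 = (-1.000000, -1.980000)
  predictor → (-2.110000, -1.613800)
  k2 = (-1.176700, -2.631000)
  → (-2.137389, -1.714705)
0.310000: (-2.137389, -1.714705)
  k1 = (-1.277605, -2.661127)
  predictor → (-2.533446, -2.539654)
  k2 = (-1.665454, -3.406791)
  → (-2.593563, -2.655232)
(x_1(0.62), x_2(0.62)) ≈ (-2.5936, -2.6552)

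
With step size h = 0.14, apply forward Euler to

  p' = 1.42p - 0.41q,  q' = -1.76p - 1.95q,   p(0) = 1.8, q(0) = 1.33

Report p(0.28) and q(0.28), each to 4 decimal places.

Euler on (p,q): p_{n+1} = p_n + h·p', q_{n+1} = q_n + h·q'.
0.000000: (1.800000, 1.330000); f=(2.010700, -5.761500) → (2.081498, 0.523390)
0.140000: (2.081498, 0.523390); f=(2.741137, -4.684047) → (2.465257, -0.132377)
(p(0.28), q(0.28)) ≈ (2.4653, -0.1324)

2.4653, -0.1324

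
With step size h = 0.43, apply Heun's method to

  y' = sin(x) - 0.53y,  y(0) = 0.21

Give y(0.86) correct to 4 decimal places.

0.4374

Heun: k1 = f(x_n, y_n); k2 = f(x_n + h, y_n + h·k1); y_{n+1} = y_n + (h/2)·(k1 + k2).
x=0.000000, y=0.210000:
  k1 = f(0.000000, 0.210000) = -0.111300
  k2 = f(0.430000, 0.162141) = 0.330936
  y ← 0.210000 + (0.43/2)·(-0.111300 + 0.330936) = 0.257222
x=0.430000, y=0.257222:
  k1 = f(0.430000, 0.257222) = 0.280543
  k2 = f(0.860000, 0.377855) = 0.557579
  y ← 0.257222 + (0.43/2)·(0.280543 + 0.557579) = 0.437418
y(0.86) ≈ 0.4374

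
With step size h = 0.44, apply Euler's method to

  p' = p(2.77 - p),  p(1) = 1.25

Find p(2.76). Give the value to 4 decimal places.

2.7676

Euler: p_{n+1} = p_n + h·f(x_n, p_n).
x=1.000000, p=1.250000: f=1.900000 → p ← 1.250000 + 0.44·1.900000 = 2.086000
x=1.440000, p=2.086000: f=1.426824 → p ← 2.086000 + 0.44·1.426824 = 2.713803
x=1.880000, p=2.713803: f=0.152509 → p ← 2.713803 + 0.44·0.152509 = 2.780906
x=2.320000, p=2.780906: f=-0.030330 → p ← 2.780906 + 0.44·(-0.030330) = 2.767561
p(2.76) ≈ 2.7676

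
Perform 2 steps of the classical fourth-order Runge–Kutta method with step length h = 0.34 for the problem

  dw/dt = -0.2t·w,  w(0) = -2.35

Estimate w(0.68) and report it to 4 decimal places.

-2.2438

RK4: k1 = f(t_n, w_n); k2 = f(t_n + h/2, w_n + (h/2)·k1); k3 = f(t_n + h/2, w_n + (h/2)·k2); k4 = f(t_n + h, w_n + h·k3); w_{n+1} = w_n + (h/6)·(k1 + 2k2 + 2k3 + k4).
t=0.000000, w=-2.350000:
  k1 = f(0.000000, -2.350000) = 0.000000
  k2 = f(0.170000, -2.350000) = 0.079900
  k3 = f(0.170000, -2.336417) = 0.079438
  k4 = f(0.340000, -2.322991) = 0.157963
  w ← -2.350000 + (0.34/6)·(k1 + 2k2 + 2k3 + k4) = -2.322990
t=0.340000, w=-2.322990:
  k1 = f(0.340000, -2.322990) = 0.157963
  k2 = f(0.510000, -2.296137) = 0.234206
  k3 = f(0.510000, -2.283175) = 0.232884
  k4 = f(0.680000, -2.243810) = 0.305158
  w ← -2.322990 + (0.34/6)·(k1 + 2k2 + 2k3 + k4) = -2.243810
w(0.68) ≈ -2.2438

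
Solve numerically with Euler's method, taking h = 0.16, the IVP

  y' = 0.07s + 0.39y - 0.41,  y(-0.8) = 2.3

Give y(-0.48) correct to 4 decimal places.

Euler: y_{n+1} = y_n + h·f(s_n, y_n).
s=-0.800000, y=2.300000: f=0.431000 → y ← 2.300000 + 0.16·0.431000 = 2.368960
s=-0.640000, y=2.368960: f=0.469094 → y ← 2.368960 + 0.16·0.469094 = 2.444015
y(-0.48) ≈ 2.4440

2.4440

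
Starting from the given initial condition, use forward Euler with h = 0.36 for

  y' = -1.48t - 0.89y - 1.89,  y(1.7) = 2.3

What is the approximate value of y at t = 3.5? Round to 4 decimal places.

-5.2951

Euler: y_{n+1} = y_n + h·f(t_n, y_n).
t=1.700000, y=2.300000: f=-6.453000 → y ← 2.300000 + 0.36·(-6.453000) = -0.023080
t=2.060000, y=-0.023080: f=-4.918259 → y ← -0.023080 + 0.36·(-4.918259) = -1.793653
t=2.420000, y=-1.793653: f=-3.875249 → y ← -1.793653 + 0.36·(-3.875249) = -3.188743
t=2.780000, y=-3.188743: f=-3.166419 → y ← -3.188743 + 0.36·(-3.166419) = -4.328654
t=3.140000, y=-4.328654: f=-2.684698 → y ← -4.328654 + 0.36·(-2.684698) = -5.295145
y(3.5) ≈ -5.2951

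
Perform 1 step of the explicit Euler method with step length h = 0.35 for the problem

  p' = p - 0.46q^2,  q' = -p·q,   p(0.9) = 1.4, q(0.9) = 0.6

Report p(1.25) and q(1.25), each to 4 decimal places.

Euler on (p,q): p_{n+1} = p_n + h·p', q_{n+1} = q_n + h·q'.
0.900000: (1.400000, 0.600000); f=(1.234400, -0.840000) → (1.832040, 0.306000)
(p(1.25), q(1.25)) ≈ (1.8320, 0.3060)

1.8320, 0.3060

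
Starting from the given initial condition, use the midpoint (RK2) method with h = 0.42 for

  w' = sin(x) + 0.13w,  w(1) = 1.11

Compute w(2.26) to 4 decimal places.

2.5950

Midpoint: k1 = f(x_n, w_n); k2 = f(x_n + h/2, w_n + (h/2)·k1); w_{n+1} = w_n + h·k2.
x=1.000000, w=1.110000:
  k1 = f(1.000000, 1.110000) = 0.985771
  k2 = f(1.210000, 1.317012) = 1.106828
  w ← 1.110000 + 0.42·1.106828 = 1.574868
x=1.420000, w=1.574868:
  k1 = f(1.420000, 1.574868) = 1.193385
  k2 = f(1.630000, 1.825478) = 1.235560
  w ← 1.574868 + 0.42·1.235560 = 2.093803
x=1.840000, w=2.093803:
  k1 = f(1.840000, 2.093803) = 1.236177
  k2 = f(2.050000, 2.353400) = 1.193304
  w ← 2.093803 + 0.42·1.193304 = 2.594991
w(2.26) ≈ 2.5950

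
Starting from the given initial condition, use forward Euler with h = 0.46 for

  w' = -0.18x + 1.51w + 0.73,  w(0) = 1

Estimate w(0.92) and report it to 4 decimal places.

3.7384

Euler: w_{n+1} = w_n + h·f(x_n, w_n).
x=0.000000, w=1.000000: f=2.240000 → w ← 1.000000 + 0.46·2.240000 = 2.030400
x=0.460000, w=2.030400: f=3.713104 → w ← 2.030400 + 0.46·3.713104 = 3.738428
w(0.92) ≈ 3.7384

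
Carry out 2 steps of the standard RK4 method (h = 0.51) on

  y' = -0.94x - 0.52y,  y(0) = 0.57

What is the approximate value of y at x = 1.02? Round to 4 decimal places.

-0.0776

RK4: k1 = f(x_n, y_n); k2 = f(x_n + h/2, y_n + (h/2)·k1); k3 = f(x_n + h/2, y_n + (h/2)·k2); k4 = f(x_n + h, y_n + h·k3); y_{n+1} = y_n + (h/6)·(k1 + 2k2 + 2k3 + k4).
x=0.000000, y=0.570000:
  k1 = f(0.000000, 0.570000) = -0.296400
  k2 = f(0.255000, 0.494418) = -0.496797
  k3 = f(0.255000, 0.443317) = -0.470225
  k4 = f(0.510000, 0.330185) = -0.651096
  y ← 0.570000 + (0.51/6)·(k1 + 2k2 + 2k3 + k4) = 0.325069
x=0.510000, y=0.325069:
  k1 = f(0.510000, 0.325069) = -0.648436
  k2 = f(0.765000, 0.159718) = -0.802153
  k3 = f(0.765000, 0.120520) = -0.781770
  k4 = f(1.020000, -0.073634) = -0.920510
  y ← 0.325069 + (0.51/6)·(k1 + 2k2 + 2k3 + k4) = -0.077558
y(1.02) ≈ -0.0776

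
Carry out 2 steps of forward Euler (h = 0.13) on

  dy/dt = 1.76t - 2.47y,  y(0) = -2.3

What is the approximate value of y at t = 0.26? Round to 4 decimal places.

-1.0303

Euler: y_{n+1} = y_n + h·f(t_n, y_n).
t=0.000000, y=-2.300000: f=5.681000 → y ← -2.300000 + 0.13·5.681000 = -1.561470
t=0.130000, y=-1.561470: f=4.085631 → y ← -1.561470 + 0.13·4.085631 = -1.030338
y(0.26) ≈ -1.0303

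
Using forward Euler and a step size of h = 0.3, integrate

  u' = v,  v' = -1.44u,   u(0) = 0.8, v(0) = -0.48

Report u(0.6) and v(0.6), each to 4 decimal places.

Euler on (u,v): u_{n+1} = u_n + h·u', v_{n+1} = v_n + h·v'.
0.000000: (0.800000, -0.480000); f=(-0.480000, -1.152000) → (0.656000, -0.825600)
0.300000: (0.656000, -0.825600); f=(-0.825600, -0.944640) → (0.408320, -1.108992)
(u(0.6), v(0.6)) ≈ (0.4083, -1.1090)

0.4083, -1.1090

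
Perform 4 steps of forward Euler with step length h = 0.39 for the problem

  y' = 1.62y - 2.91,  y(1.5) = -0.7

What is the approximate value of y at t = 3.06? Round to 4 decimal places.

-15.9033

Euler: y_{n+1} = y_n + h·f(t_n, y_n).
t=1.500000, y=-0.700000: f=-4.044000 → y ← -0.700000 + 0.39·(-4.044000) = -2.277160
t=1.890000, y=-2.277160: f=-6.598999 → y ← -2.277160 + 0.39·(-6.598999) = -4.850770
t=2.280000, y=-4.850770: f=-10.768247 → y ← -4.850770 + 0.39·(-10.768247) = -9.050386
t=2.670000, y=-9.050386: f=-17.571625 → y ← -9.050386 + 0.39·(-17.571625) = -15.903320
y(3.06) ≈ -15.9033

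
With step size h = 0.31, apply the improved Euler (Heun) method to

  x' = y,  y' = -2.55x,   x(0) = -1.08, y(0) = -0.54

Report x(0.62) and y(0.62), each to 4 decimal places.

-0.8607, 1.2148

Heun on (x,y): k1 = f(s_n, state_n); k2 = f(s_n + h, state_n + h·k1); state_{n+1} = state_n + (h/2)·(k1 + k2).
0.000000: (-1.080000, -0.540000)
  k1 = (-0.540000, 2.754000)
  predictor → (-1.247400, 0.313740)
  k2 = (0.313740, 3.180870)
  → (-1.115070, 0.379905)
0.310000: (-1.115070, 0.379905)
  k1 = (0.379905, 2.843429)
  predictor → (-0.997300, 1.261368)
  k2 = (1.261368, 2.543114)
  → (-0.860673, 1.214819)
(x(0.62), y(0.62)) ≈ (-0.8607, 1.2148)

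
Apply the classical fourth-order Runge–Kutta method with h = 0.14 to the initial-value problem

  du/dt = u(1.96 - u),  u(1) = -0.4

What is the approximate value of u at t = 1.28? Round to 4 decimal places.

-0.8138

RK4: k1 = f(t_n, u_n); k2 = f(t_n + h/2, u_n + (h/2)·k1); k3 = f(t_n + h/2, u_n + (h/2)·k2); k4 = f(t_n + h, u_n + h·k3); u_{n+1} = u_n + (h/6)·(k1 + 2k2 + 2k3 + k4).
t=1.000000, u=-0.400000:
  k1 = f(1.000000, -0.400000) = -0.944000
  k2 = f(1.070000, -0.466080) = -1.130747
  k3 = f(1.070000, -0.479152) = -1.168725
  k4 = f(1.140000, -0.563622) = -1.422368
  u ← -0.400000 + (0.14/6)·(k1 + 2k2 + 2k3 + k4) = -0.562524
t=1.140000, u=-0.562524:
  k1 = f(1.140000, -0.562524) = -1.418980
  k2 = f(1.210000, -0.661853) = -1.735280
  k3 = f(1.210000, -0.683994) = -1.808475
  k4 = f(1.280000, -0.815710) = -2.264176
  u ← -0.562524 + (0.14/6)·(k1 + 2k2 + 2k3 + k4) = -0.813839
u(1.28) ≈ -0.8138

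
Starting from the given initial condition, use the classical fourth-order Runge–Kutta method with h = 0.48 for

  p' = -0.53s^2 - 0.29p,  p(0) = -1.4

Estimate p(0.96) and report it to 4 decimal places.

-1.2058

RK4: k1 = f(s_n, p_n); k2 = f(s_n + h/2, p_n + (h/2)·k1); k3 = f(s_n + h/2, p_n + (h/2)·k2); k4 = f(s_n + h, p_n + h·k3); p_{n+1} = p_n + (h/6)·(k1 + 2k2 + 2k3 + k4).
s=0.000000, p=-1.400000:
  k1 = f(0.000000, -1.400000) = 0.406000
  k2 = f(0.240000, -1.302560) = 0.347214
  k3 = f(0.240000, -1.316669) = 0.351306
  k4 = f(0.480000, -1.231373) = 0.234986
  p ← -1.400000 + (0.48/6)·(k1 + 2k2 + 2k3 + k4) = -1.236958
s=0.480000, p=-1.236958:
  k1 = f(0.480000, -1.236958) = 0.236606
  k2 = f(0.720000, -1.180172) = 0.067498
  k3 = f(0.720000, -1.220758) = 0.079268
  k4 = f(0.960000, -1.198909) = -0.140764
  p ← -1.236958 + (0.48/6)·(k1 + 2k2 + 2k3 + k4) = -1.205808
p(0.96) ≈ -1.2058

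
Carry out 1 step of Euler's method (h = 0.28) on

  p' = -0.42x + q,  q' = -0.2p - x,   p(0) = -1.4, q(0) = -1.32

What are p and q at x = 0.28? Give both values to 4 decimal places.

-1.7696, -1.2416

Euler on (p,q): p_{n+1} = p_n + h·p', q_{n+1} = q_n + h·q'.
0.000000: (-1.400000, -1.320000); f=(-1.320000, 0.280000) → (-1.769600, -1.241600)
(p(0.28), q(0.28)) ≈ (-1.7696, -1.2416)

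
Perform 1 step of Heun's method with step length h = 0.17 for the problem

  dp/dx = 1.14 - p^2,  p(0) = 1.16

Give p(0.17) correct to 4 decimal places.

1.1318

Heun: k1 = f(x_n, p_n); k2 = f(x_n + h, p_n + h·k1); p_{n+1} = p_n + (h/2)·(k1 + k2).
x=0.000000, p=1.160000:
  k1 = f(0.000000, 1.160000) = -0.205600
  k2 = f(0.170000, 1.125048) = -0.125733
  p ← 1.160000 + (0.17/2)·(-0.205600 + (-0.125733)) = 1.131837
p(0.17) ≈ 1.1318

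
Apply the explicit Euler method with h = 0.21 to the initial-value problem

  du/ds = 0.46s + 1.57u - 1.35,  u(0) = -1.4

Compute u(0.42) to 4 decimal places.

-3.1155

Euler: u_{n+1} = u_n + h·f(s_n, u_n).
s=0.000000, u=-1.400000: f=-3.548000 → u ← -1.400000 + 0.21·(-3.548000) = -2.145080
s=0.210000, u=-2.145080: f=-4.621176 → u ← -2.145080 + 0.21·(-4.621176) = -3.115527
u(0.42) ≈ -3.1155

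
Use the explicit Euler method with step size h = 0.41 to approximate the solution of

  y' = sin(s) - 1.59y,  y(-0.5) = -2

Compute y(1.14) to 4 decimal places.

Euler: y_{n+1} = y_n + h·f(s_n, y_n).
s=-0.500000, y=-2.000000: f=2.700574 → y ← -2.000000 + 0.41·2.700574 = -0.892764
s=-0.090000, y=-0.892764: f=1.329617 → y ← -0.892764 + 0.41·1.329617 = -0.347622
s=0.320000, y=-0.347622: f=0.867285 → y ← -0.347622 + 0.41·0.867285 = 0.007965
s=0.730000, y=0.007965: f=0.654205 → y ← 0.007965 + 0.41·0.654205 = 0.276189
y(1.14) ≈ 0.2762

0.2762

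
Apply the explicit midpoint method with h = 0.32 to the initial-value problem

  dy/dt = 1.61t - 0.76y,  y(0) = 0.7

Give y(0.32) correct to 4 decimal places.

0.6329

Midpoint: k1 = f(t_n, y_n); k2 = f(t_n + h/2, y_n + (h/2)·k1); y_{n+1} = y_n + h·k2.
t=0.000000, y=0.700000:
  k1 = f(0.000000, 0.700000) = -0.532000
  k2 = f(0.160000, 0.614880) = -0.209709
  y ← 0.700000 + 0.32·(-0.209709) = 0.632893
y(0.32) ≈ 0.6329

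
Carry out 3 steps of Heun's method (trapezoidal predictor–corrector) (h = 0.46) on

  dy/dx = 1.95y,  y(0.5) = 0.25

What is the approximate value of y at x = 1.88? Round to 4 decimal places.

3.0390

Heun: k1 = f(x_n, y_n); k2 = f(x_n + h, y_n + h·k1); y_{n+1} = y_n + (h/2)·(k1 + k2).
x=0.500000, y=0.250000:
  k1 = f(0.500000, 0.250000) = 0.487500
  k2 = f(0.960000, 0.474250) = 0.924787
  y ← 0.250000 + (0.46/2)·(0.487500 + 0.924787) = 0.574826
x=0.960000, y=0.574826:
  k1 = f(0.960000, 0.574826) = 1.120911
  k2 = f(1.420000, 1.090445) = 2.126368
  y ← 0.574826 + (0.46/2)·(1.120911 + 2.126368) = 1.321700
x=1.420000, y=1.321700:
  k1 = f(1.420000, 1.321700) = 2.577316
  k2 = f(1.880000, 2.507265) = 4.889168
  y ← 1.321700 + (0.46/2)·(2.577316 + 4.889168) = 3.038991
y(1.88) ≈ 3.0390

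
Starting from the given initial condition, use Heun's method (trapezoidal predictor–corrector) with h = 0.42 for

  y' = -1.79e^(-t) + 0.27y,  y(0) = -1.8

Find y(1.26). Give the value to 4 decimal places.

Heun: k1 = f(t_n, y_n); k2 = f(t_n + h, y_n + h·k1); y_{n+1} = y_n + (h/2)·(k1 + k2).
t=0.000000, y=-1.800000:
  k1 = f(0.000000, -1.800000) = -2.276000
  k2 = f(0.420000, -2.755920) = -1.920212
  y ← -1.800000 + (0.42/2)·(-2.276000 + (-1.920212)) = -2.681205
t=0.420000, y=-2.681205:
  k1 = f(0.420000, -2.681205) = -1.900039
  k2 = f(0.840000, -3.479221) = -1.712151
  y ← -2.681205 + (0.42/2)·(-1.900039 + (-1.712151)) = -3.439765
t=0.840000, y=-3.439765:
  k1 = f(0.840000, -3.439765) = -1.701498
  k2 = f(1.260000, -4.154394) = -1.629427
  y ← -3.439765 + (0.42/2)·(-1.701498 + (-1.629427)) = -4.139259
y(1.26) ≈ -4.1393

-4.1393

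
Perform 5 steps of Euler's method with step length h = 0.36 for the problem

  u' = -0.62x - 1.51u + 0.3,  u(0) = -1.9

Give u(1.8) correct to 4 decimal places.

-0.3154

Euler: u_{n+1} = u_n + h·f(x_n, u_n).
x=0.000000, u=-1.900000: f=3.169000 → u ← -1.900000 + 0.36·3.169000 = -0.759160
x=0.360000, u=-0.759160: f=1.223132 → u ← -0.759160 + 0.36·1.223132 = -0.318833
x=0.720000, u=-0.318833: f=0.335037 → u ← -0.318833 + 0.36·0.335037 = -0.198219
x=1.080000, u=-0.198219: f=-0.070289 → u ← -0.198219 + 0.36·(-0.070289) = -0.223523
x=1.440000, u=-0.223523: f=-0.255280 → u ← -0.223523 + 0.36·(-0.255280) = -0.315424
u(1.8) ≈ -0.3154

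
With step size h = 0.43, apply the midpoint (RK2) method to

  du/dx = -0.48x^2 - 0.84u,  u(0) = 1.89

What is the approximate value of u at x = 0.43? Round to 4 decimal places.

1.3211

Midpoint: k1 = f(x_n, u_n); k2 = f(x_n + h/2, u_n + (h/2)·k1); u_{n+1} = u_n + h·k2.
x=0.000000, u=1.890000:
  k1 = f(0.000000, 1.890000) = -1.587600
  k2 = f(0.215000, 1.548666) = -1.323067
  u ← 1.890000 + 0.43·(-1.323067) = 1.321081
u(0.43) ≈ 1.3211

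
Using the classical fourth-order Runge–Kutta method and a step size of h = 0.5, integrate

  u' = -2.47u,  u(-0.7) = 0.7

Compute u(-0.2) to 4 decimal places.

0.2174

RK4: k1 = f(x_n, u_n); k2 = f(x_n + h/2, u_n + (h/2)·k1); k3 = f(x_n + h/2, u_n + (h/2)·k2); k4 = f(x_n + h, u_n + h·k3); u_{n+1} = u_n + (h/6)·(k1 + 2k2 + 2k3 + k4).
x=-0.700000, u=0.700000:
  k1 = f(-0.700000, 0.700000) = -1.729000
  k2 = f(-0.450000, 0.267750) = -0.661342
  k3 = f(-0.450000, 0.534664) = -1.320621
  k4 = f(-0.200000, 0.039689) = -0.098033
  u ← 0.700000 + (0.5/6)·(k1 + 2k2 + 2k3 + k4) = 0.217420
u(-0.2) ≈ 0.2174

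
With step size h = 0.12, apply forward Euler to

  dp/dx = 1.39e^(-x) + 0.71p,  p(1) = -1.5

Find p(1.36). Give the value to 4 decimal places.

Euler: p_{n+1} = p_n + h·f(x_n, p_n).
x=1.000000, p=-1.500000: f=-0.553648 → p ← -1.500000 + 0.12·(-0.553648) = -1.566438
x=1.120000, p=-1.566438: f=-0.658642 → p ← -1.566438 + 0.12·(-0.658642) = -1.645475
x=1.240000, p=-1.645475: f=-0.766043 → p ← -1.645475 + 0.12·(-0.766043) = -1.737400
p(1.36) ≈ -1.7374

-1.7374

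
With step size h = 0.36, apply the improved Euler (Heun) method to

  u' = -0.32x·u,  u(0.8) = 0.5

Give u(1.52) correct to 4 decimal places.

0.3829

Heun: k1 = f(x_n, u_n); k2 = f(x_n + h, u_n + h·k1); u_{n+1} = u_n + (h/2)·(k1 + k2).
x=0.800000, u=0.500000:
  k1 = f(0.800000, 0.500000) = -0.128000
  k2 = f(1.160000, 0.453920) = -0.168495
  u ← 0.500000 + (0.36/2)·(-0.128000 + (-0.168495)) = 0.446631
x=1.160000, u=0.446631:
  k1 = f(1.160000, 0.446631) = -0.165789
  k2 = f(1.520000, 0.386947) = -0.188211
  u ← 0.446631 + (0.36/2)·(-0.165789 + (-0.188211)) = 0.382911
u(1.52) ≈ 0.3829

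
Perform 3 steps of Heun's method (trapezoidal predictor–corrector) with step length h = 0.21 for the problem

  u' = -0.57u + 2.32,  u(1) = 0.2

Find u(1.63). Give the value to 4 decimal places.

1.3651

Heun: k1 = f(x_n, u_n); k2 = f(x_n + h, u_n + h·k1); u_{n+1} = u_n + (h/2)·(k1 + k2).
x=1.000000, u=0.200000:
  k1 = f(1.000000, 0.200000) = 2.206000
  k2 = f(1.210000, 0.663260) = 1.941942
  u ← 0.200000 + (0.21/2)·(2.206000 + 1.941942) = 0.635534
x=1.210000, u=0.635534:
  k1 = f(1.210000, 0.635534) = 1.957746
  k2 = f(1.420000, 1.046660) = 1.723404
  u ← 0.635534 + (0.21/2)·(1.957746 + 1.723404) = 1.022055
x=1.420000, u=1.022055:
  k1 = f(1.420000, 1.022055) = 1.737429
  k2 = f(1.630000, 1.386915) = 1.529459
  u ← 1.022055 + (0.21/2)·(1.737429 + 1.529459) = 1.365078
u(1.63) ≈ 1.3651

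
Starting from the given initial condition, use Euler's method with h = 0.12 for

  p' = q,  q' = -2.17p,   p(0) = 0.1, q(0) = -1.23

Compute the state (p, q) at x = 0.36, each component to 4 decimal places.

Euler on (p,q): p_{n+1} = p_n + h·p', q_{n+1} = q_n + h·q'.
0.000000: (0.100000, -1.230000); f=(-1.230000, -0.217000) → (-0.047600, -1.256040)
0.120000: (-0.047600, -1.256040); f=(-1.256040, 0.103292) → (-0.198325, -1.243645)
0.240000: (-0.198325, -1.243645); f=(-1.243645, 0.430365) → (-0.347562, -1.192001)
(p(0.36), q(0.36)) ≈ (-0.3476, -1.1920)

-0.3476, -1.1920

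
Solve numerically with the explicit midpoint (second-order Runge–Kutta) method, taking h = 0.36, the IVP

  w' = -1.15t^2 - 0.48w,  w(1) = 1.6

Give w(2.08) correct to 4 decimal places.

Midpoint: k1 = f(t_n, w_n); k2 = f(t_n + h/2, w_n + (h/2)·k1); w_{n+1} = w_n + h·k2.
t=1.000000, w=1.600000:
  k1 = f(1.000000, 1.600000) = -1.918000
  k2 = f(1.180000, 1.254760) = -2.203545
  w ← 1.600000 + 0.36·(-2.203545) = 0.806724
t=1.360000, w=0.806724:
  k1 = f(1.360000, 0.806724) = -2.514267
  k2 = f(1.540000, 0.354156) = -2.897335
  w ← 0.806724 + 0.36·(-2.897335) = -0.236317
t=1.720000, w=-0.236317:
  k1 = f(1.720000, -0.236317) = -3.288728
  k2 = f(1.900000, -0.828288) = -3.753922
  w ← -0.236317 + 0.36·(-3.753922) = -1.587729
w(2.08) ≈ -1.5877

-1.5877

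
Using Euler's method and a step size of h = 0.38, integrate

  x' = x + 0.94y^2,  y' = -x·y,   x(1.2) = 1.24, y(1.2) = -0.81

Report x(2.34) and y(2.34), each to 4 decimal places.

3.8000, 0.0050

Euler on (x,y): x_{n+1} = x_n + h·x', y_{n+1} = y_n + h·y'.
1.200000: (1.240000, -0.810000); f=(1.856734, 1.004400) → (1.945559, -0.428328)
1.580000: (1.945559, -0.428328); f=(2.118016, 0.833337) → (2.750405, -0.111660)
1.960000: (2.750405, -0.111660); f=(2.762125, 0.307110) → (3.800012, 0.005042)
(x(2.34), y(2.34)) ≈ (3.8000, 0.0050)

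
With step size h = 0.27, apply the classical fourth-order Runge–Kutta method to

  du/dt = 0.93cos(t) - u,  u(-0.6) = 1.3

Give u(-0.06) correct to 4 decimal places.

RK4: k1 = f(t_n, u_n); k2 = f(t_n + h/2, u_n + (h/2)·k1); k3 = f(t_n + h/2, u_n + (h/2)·k2); k4 = f(t_n + h, u_n + h·k3); u_{n+1} = u_n + (h/6)·(k1 + 2k2 + 2k3 + k4).
t=-0.600000, u=1.300000:
  k1 = f(-0.600000, 1.300000) = -0.532438
  k2 = f(-0.465000, 1.228121) = -0.396867
  k3 = f(-0.465000, 1.246423) = -0.415169
  k4 = f(-0.330000, 1.187904) = -0.308085
  u ← 1.300000 + (0.27/6)·(k1 + 2k2 + 2k3 + k4) = 1.189093
t=-0.330000, u=1.189093:
  k1 = f(-0.330000, 1.189093) = -0.309274
  k2 = f(-0.195000, 1.147341) = -0.234967
  k3 = f(-0.195000, 1.157373) = -0.244998
  k4 = f(-0.060000, 1.122944) = -0.194617
  u ← 1.189093 + (0.27/6)·(k1 + 2k2 + 2k3 + k4) = 1.123221
u(-0.06) ≈ 1.1232

1.1232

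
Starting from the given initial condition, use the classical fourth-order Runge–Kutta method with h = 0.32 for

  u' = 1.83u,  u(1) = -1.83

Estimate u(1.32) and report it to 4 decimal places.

-3.2856

RK4: k1 = f(s_n, u_n); k2 = f(s_n + h/2, u_n + (h/2)·k1); k3 = f(s_n + h/2, u_n + (h/2)·k2); k4 = f(s_n + h, u_n + h·k3); u_{n+1} = u_n + (h/6)·(k1 + 2k2 + 2k3 + k4).
s=1.000000, u=-1.830000:
  k1 = f(1.000000, -1.830000) = -3.348900
  k2 = f(1.160000, -2.365824) = -4.329458
  k3 = f(1.160000, -2.522713) = -4.616565
  k4 = f(1.320000, -3.307301) = -6.052361
  u ← -1.830000 + (0.32/6)·(k1 + 2k2 + 2k3 + k4) = -3.285643
u(1.32) ≈ -3.2856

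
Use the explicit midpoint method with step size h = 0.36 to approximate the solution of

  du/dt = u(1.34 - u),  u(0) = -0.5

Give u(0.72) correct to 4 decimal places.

Midpoint: k1 = f(t_n, u_n); k2 = f(t_n + h/2, u_n + (h/2)·k1); u_{n+1} = u_n + h·k2.
t=0.000000, u=-0.500000:
  k1 = f(0.000000, -0.500000) = -0.920000
  k2 = f(0.180000, -0.665600) = -1.334927
  u ← -0.500000 + 0.36·(-1.334927) = -0.980574
t=0.360000, u=-0.980574:
  k1 = f(0.360000, -0.980574) = -2.275494
  k2 = f(0.540000, -1.390163) = -3.795371
  u ← -0.980574 + 0.36·(-3.795371) = -2.346907
u(0.72) ≈ -2.3469

-2.3469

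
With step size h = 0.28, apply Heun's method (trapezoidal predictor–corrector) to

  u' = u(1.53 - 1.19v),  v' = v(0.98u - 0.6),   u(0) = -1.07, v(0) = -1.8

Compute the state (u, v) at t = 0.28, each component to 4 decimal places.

Heun on (u,v): k1 = f(t_n, state_n); k2 = f(t_n + h, state_n + h·k1); state_{n+1} = state_n + (h/2)·(k1 + k2).
0.000000: (-1.070000, -1.800000)
  k1 = (-3.929040, 2.967480)
  predictor → (-2.170131, -0.969106)
  k2 = (-5.822973, 2.642488)
  → (-2.435282, -1.014604)
(u(0.28), v(0.28)) ≈ (-2.4353, -1.0146)

-2.4353, -1.0146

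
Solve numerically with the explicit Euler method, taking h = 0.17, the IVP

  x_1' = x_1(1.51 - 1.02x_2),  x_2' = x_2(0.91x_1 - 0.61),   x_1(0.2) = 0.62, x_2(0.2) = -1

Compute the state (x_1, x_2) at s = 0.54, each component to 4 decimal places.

1.2668, -1.0254

Euler on (x_1,x_2): x_1_{n+1} = x_1_n + h·x_1', x_2_{n+1} = x_2_n + h·x_2'.
0.200000: (0.620000, -1.000000); f=(1.568600, 0.045800) → (0.886662, -0.992214)
0.370000: (0.886662, -0.992214); f=(2.236213, -0.195330) → (1.266818, -1.025420)
(x_1(0.54), x_2(0.54)) ≈ (1.2668, -1.0254)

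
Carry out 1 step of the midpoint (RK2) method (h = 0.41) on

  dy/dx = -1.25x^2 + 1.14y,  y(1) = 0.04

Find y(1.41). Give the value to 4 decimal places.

Midpoint: k1 = f(x_n, y_n); k2 = f(x_n + h/2, y_n + (h/2)·k1); y_{n+1} = y_n + h·k2.
x=1.000000, y=0.040000:
  k1 = f(1.000000, 0.040000) = -1.204400
  k2 = f(1.205000, -0.206902) = -2.050900
  y ← 0.040000 + 0.41·(-2.050900) = -0.800869
y(1.41) ≈ -0.8009

-0.8009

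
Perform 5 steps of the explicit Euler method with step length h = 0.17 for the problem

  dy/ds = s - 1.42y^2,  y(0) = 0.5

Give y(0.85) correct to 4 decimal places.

0.5380

Euler: y_{n+1} = y_n + h·f(s_n, y_n).
s=0.000000, y=0.500000: f=-0.355000 → y ← 0.500000 + 0.17·(-0.355000) = 0.439650
s=0.170000, y=0.439650: f=-0.104475 → y ← 0.439650 + 0.17·(-0.104475) = 0.421889
s=0.340000, y=0.421889: f=0.087253 → y ← 0.421889 + 0.17·0.087253 = 0.436722
s=0.510000, y=0.436722: f=0.239168 → y ← 0.436722 + 0.17·0.239168 = 0.477381
s=0.680000, y=0.477381: f=0.356392 → y ← 0.477381 + 0.17·0.356392 = 0.537968
y(0.85) ≈ 0.5380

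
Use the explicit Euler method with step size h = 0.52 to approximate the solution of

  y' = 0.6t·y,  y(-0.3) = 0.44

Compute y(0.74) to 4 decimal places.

Euler: y_{n+1} = y_n + h·f(t_n, y_n).
t=-0.300000, y=0.440000: f=-0.079200 → y ← 0.440000 + 0.52·(-0.079200) = 0.398816
t=0.220000, y=0.398816: f=0.052644 → y ← 0.398816 + 0.52·0.052644 = 0.426191
y(0.74) ≈ 0.4262

0.4262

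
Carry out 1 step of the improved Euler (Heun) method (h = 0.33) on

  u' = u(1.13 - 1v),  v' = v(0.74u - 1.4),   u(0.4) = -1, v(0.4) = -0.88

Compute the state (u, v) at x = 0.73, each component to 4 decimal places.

Heun on (u,v): k1 = f(x_n, state_n); k2 = f(x_n + h, state_n + h·k1); state_{n+1} = state_n + (h/2)·(k1 + k2).
0.400000: (-1.000000, -0.880000)
  k1 = (-2.010000, 1.883200)
  predictor → (-1.663300, -0.258544)
  k2 = (-2.309565, 0.680188)
  → (-1.712728, -0.457041)
(u(0.73), v(0.73)) ≈ (-1.7127, -0.4570)

-1.7127, -0.4570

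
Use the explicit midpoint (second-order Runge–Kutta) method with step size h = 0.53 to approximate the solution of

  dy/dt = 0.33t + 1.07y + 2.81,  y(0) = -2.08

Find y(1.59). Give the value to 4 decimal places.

0.8998

Midpoint: k1 = f(t_n, y_n); k2 = f(t_n + h/2, y_n + (h/2)·k1); y_{n+1} = y_n + h·k2.
t=0.000000, y=-2.080000:
  k1 = f(0.000000, -2.080000) = 0.584400
  k2 = f(0.265000, -1.925134) = 0.837557
  y ← -2.080000 + 0.53·0.837557 = -1.636095
t=0.530000, y=-1.636095:
  k1 = f(0.530000, -1.636095) = 1.234278
  k2 = f(0.795000, -1.309011) = 1.671708
  y ← -1.636095 + 0.53·1.671708 = -0.750090
t=1.060000, y=-0.750090:
  k1 = f(1.060000, -0.750090) = 2.357204
  k2 = f(1.325000, -0.125431) = 3.113039
  y ← -0.750090 + 0.53·3.113039 = 0.899821
y(1.59) ≈ 0.8998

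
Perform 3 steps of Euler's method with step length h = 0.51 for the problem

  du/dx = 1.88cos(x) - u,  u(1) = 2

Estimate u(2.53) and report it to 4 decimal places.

Euler: u_{n+1} = u_n + h·f(x_n, u_n).
x=1.000000, u=2.000000: f=-0.984232 → u ← 2.000000 + 0.51·(-0.984232) = 1.498042
x=1.510000, u=1.498042: f=-1.383815 → u ← 1.498042 + 0.51·(-1.383815) = 0.792296
x=2.020000, u=0.792296: f=-1.608683 → u ← 0.792296 + 0.51·(-1.608683) = -0.028132
u(2.53) ≈ -0.0281

-0.0281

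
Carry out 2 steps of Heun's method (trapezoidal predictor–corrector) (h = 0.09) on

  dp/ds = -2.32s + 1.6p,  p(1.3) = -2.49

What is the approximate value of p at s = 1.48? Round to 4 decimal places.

-3.9854

Heun: k1 = f(s_n, p_n); k2 = f(s_n + h, p_n + h·k1); p_{n+1} = p_n + (h/2)·(k1 + k2).
s=1.300000, p=-2.490000:
  k1 = f(1.300000, -2.490000) = -7.000000
  k2 = f(1.390000, -3.120000) = -8.216800
  p ← -2.490000 + (0.09/2)·(-7.000000 + (-8.216800)) = -3.174756
s=1.390000, p=-3.174756:
  k1 = f(1.390000, -3.174756) = -8.304410
  k2 = f(1.480000, -3.922153) = -9.709045
  p ← -3.174756 + (0.09/2)·(-8.304410 + (-9.709045)) = -3.985361
p(1.48) ≈ -3.9854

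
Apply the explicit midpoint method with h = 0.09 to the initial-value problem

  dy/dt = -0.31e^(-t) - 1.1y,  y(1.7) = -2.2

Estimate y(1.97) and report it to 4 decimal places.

-1.6470

Midpoint: k1 = f(t_n, y_n); k2 = f(t_n + h/2, y_n + (h/2)·k1); y_{n+1} = y_n + h·k2.
t=1.700000, y=-2.200000:
  k1 = f(1.700000, -2.200000) = 2.363368
  k2 = f(1.745000, -2.093648) = 2.248873
  y ← -2.200000 + 0.09·2.248873 = -1.997601
t=1.790000, y=-1.997601:
  k1 = f(1.790000, -1.997601) = 2.145604
  k2 = f(1.835000, -1.901049) = 2.041674
  y ← -1.997601 + 0.09·2.041674 = -1.813851
t=1.880000, y=-1.813851:
  k1 = f(1.880000, -1.813851) = 1.947933
  k2 = f(1.925000, -1.726194) = 1.853592
  y ← -1.813851 + 0.09·1.853592 = -1.647027
y(1.97) ≈ -1.6470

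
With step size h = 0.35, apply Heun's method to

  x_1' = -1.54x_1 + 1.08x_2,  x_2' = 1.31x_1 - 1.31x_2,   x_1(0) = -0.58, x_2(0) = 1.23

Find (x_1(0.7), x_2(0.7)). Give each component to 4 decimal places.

0.0286, 0.5248

Heun on (x_1,x_2): k1 = f(s_n, state_n); k2 = f(s_n + h, state_n + h·k1); state_{n+1} = state_n + (h/2)·(k1 + k2).
0.000000: (-0.580000, 1.230000)
  k1 = (2.221600, -2.371100)
  predictor → (0.197560, 0.400115)
  k2 = (0.127882, -0.265347)
  → (-0.168841, 0.768622)
0.350000: (-0.168841, 0.768622)
  k1 = (1.090126, -1.228076)
  predictor → (0.212703, 0.338795)
  k2 = (0.038336, -0.165180)
  → (0.028640, 0.524802)
(x_1(0.7), x_2(0.7)) ≈ (0.0286, 0.5248)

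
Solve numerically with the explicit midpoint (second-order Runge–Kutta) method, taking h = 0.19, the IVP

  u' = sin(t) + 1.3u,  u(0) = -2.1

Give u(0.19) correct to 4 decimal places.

-2.6647

Midpoint: k1 = f(t_n, u_n); k2 = f(t_n + h/2, u_n + (h/2)·k1); u_{n+1} = u_n + h·k2.
t=0.000000, u=-2.100000:
  k1 = f(0.000000, -2.100000) = -2.730000
  k2 = f(0.095000, -2.359350) = -2.972298
  u ← -2.100000 + 0.19·(-2.972298) = -2.664737
u(0.19) ≈ -2.6647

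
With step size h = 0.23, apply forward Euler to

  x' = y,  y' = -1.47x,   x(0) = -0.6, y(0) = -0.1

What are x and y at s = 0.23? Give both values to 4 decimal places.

Euler on (x,y): x_{n+1} = x_n + h·x', y_{n+1} = y_n + h·y'.
0.000000: (-0.600000, -0.100000); f=(-0.100000, 0.882000) → (-0.623000, 0.102860)
(x(0.23), y(0.23)) ≈ (-0.6230, 0.1029)

-0.6230, 0.1029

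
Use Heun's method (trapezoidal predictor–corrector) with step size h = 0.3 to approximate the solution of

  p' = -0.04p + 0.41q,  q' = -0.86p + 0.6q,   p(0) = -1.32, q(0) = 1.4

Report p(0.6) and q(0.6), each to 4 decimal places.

Heun on (p,q): k1 = f(t_n, state_n); k2 = f(t_n + h, state_n + h·k1); state_{n+1} = state_n + (h/2)·(k1 + k2).
0.000000: (-1.320000, 1.400000)
  k1 = (0.626800, 1.975200)
  predictor → (-1.131960, 1.992560)
  k2 = (0.862228, 2.169022)
  → (-1.096646, 2.021633)
0.300000: (-1.096646, 2.021633)
  k1 = (0.872735, 2.156095)
  predictor → (-0.834825, 2.668462)
  k2 = (1.127462, 2.319027)
  → (-0.796616, 2.692902)
(p(0.6), q(0.6)) ≈ (-0.7966, 2.6929)

-0.7966, 2.6929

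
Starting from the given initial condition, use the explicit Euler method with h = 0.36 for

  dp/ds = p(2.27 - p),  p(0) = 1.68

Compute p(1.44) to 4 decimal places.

Euler: p_{n+1} = p_n + h·f(s_n, p_n).
s=0.000000, p=1.680000: f=0.991200 → p ← 1.680000 + 0.36·0.991200 = 2.036832
s=0.360000, p=2.036832: f=0.474924 → p ← 2.036832 + 0.36·0.474924 = 2.207805
s=0.720000, p=2.207805: f=0.137315 → p ← 2.207805 + 0.36·0.137315 = 2.257238
s=1.080000, p=2.257238: f=0.028807 → p ← 2.257238 + 0.36·0.028807 = 2.267608
p(1.44) ≈ 2.2676

2.2676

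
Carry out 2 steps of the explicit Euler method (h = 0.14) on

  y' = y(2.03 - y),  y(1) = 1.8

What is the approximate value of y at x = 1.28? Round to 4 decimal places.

Euler: y_{n+1} = y_n + h·f(x_n, y_n).
x=1.000000, y=1.800000: f=0.414000 → y ← 1.800000 + 0.14·0.414000 = 1.857960
x=1.140000, y=1.857960: f=0.319643 → y ← 1.857960 + 0.14·0.319643 = 1.902710
y(1.28) ≈ 1.9027

1.9027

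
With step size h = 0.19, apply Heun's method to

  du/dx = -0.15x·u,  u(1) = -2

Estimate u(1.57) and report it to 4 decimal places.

-1.7919

Heun: k1 = f(x_n, u_n); k2 = f(x_n + h, u_n + h·k1); u_{n+1} = u_n + (h/2)·(k1 + k2).
x=1.000000, u=-2.000000:
  k1 = f(1.000000, -2.000000) = 0.300000
  k2 = f(1.190000, -1.943000) = 0.346826
  u ← -2.000000 + (0.19/2)·(0.300000 + 0.346826) = -1.938552
x=1.190000, u=-1.938552:
  k1 = f(1.190000, -1.938552) = 0.346031
  k2 = f(1.380000, -1.872806) = 0.387671
  u ← -1.938552 + (0.19/2)·(0.346031 + 0.387671) = -1.868850
x=1.380000, u=-1.868850:
  k1 = f(1.380000, -1.868850) = 0.386852
  k2 = f(1.570000, -1.795348) = 0.422804
  u ← -1.868850 + (0.19/2)·(0.386852 + 0.422804) = -1.791933
u(1.57) ≈ -1.7919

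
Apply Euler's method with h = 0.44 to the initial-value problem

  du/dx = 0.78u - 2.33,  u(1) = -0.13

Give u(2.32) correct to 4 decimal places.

-4.5669

Euler: u_{n+1} = u_n + h·f(x_n, u_n).
x=1.000000, u=-0.130000: f=-2.431400 → u ← -0.130000 + 0.44·(-2.431400) = -1.199816
x=1.440000, u=-1.199816: f=-3.265856 → u ← -1.199816 + 0.44·(-3.265856) = -2.636793
x=1.880000, u=-2.636793: f=-4.386698 → u ← -2.636793 + 0.44·(-4.386698) = -4.566940
u(2.32) ≈ -4.5669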